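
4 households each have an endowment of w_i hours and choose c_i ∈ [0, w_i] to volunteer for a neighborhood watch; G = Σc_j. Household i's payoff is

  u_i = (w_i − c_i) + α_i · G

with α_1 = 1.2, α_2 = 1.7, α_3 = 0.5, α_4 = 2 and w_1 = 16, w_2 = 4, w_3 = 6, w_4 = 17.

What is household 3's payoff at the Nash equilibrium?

∂u_i/∂c_i = α_i − 1, so household i contributes w_i if α_i > 1, else 0.
α_i > 1 for i ∈ {1, 2, 4}; NE contributions (16, 4, 0, 17), G = 37.
u_3 = (6 − 0) + 0.5·37 = 24.5.

24.5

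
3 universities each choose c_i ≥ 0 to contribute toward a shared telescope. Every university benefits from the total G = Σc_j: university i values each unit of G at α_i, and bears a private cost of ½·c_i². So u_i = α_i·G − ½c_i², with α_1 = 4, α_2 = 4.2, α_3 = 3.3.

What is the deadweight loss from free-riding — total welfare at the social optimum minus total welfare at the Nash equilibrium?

University i's FOC: ∂u_i/∂c_i = α_i − c_i = 0, so c_i* = α_i.
NE contributions = (4, 4.2, 3.3); G = 11.5.
W^NE = (Σα)·G − ½Σα_i² = 11.5² − ½·44.53 = 109.985.
Planner sets c_i = Σα_j = 11.5 for every i, so G^SO = 3·11.5 = 34.5.
W^SO = (Σα)·G^SO − ½·3·(Σα)² = (3/2)·11.5² = 198.375.
Deadweight loss = W^SO − W^NE = 88.39.

88.39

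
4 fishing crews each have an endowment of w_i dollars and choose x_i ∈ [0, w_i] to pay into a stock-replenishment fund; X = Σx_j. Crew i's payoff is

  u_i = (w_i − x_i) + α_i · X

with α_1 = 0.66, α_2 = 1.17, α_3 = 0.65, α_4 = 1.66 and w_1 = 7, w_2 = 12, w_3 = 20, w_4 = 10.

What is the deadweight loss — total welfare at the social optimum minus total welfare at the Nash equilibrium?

∂u_i/∂x_i = α_i − 1, so crew i contributes w_i if α_i > 1, else 0.
α_i > 1 for i ∈ {2, 4}; NE contributions (0, 12, 0, 10), X = 22.
W^NE = Σw_i − X^NE + (Σα_i)·X^NE = 49 + 3.14·22 = 118.08.
Planner: ∂(Σu_j)/∂x_i = Σα_j − 1 = 3.14 > 0, so everyone contributes w_i; X^SO = 49, W^SO = 49 + 3.14·49 = 202.86.
Deadweight loss = 84.78.

84.78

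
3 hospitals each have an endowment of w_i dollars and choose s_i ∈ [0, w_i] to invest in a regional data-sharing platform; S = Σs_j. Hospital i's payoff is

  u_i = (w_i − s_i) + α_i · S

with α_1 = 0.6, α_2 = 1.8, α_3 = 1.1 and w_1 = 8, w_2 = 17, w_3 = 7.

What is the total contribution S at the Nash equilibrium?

24

∂u_i/∂s_i = α_i − 1, so hospital i contributes w_i if α_i > 1, else 0.
α_i > 1 for i ∈ {2, 3}; NE contributions (0, 17, 7), S = 24.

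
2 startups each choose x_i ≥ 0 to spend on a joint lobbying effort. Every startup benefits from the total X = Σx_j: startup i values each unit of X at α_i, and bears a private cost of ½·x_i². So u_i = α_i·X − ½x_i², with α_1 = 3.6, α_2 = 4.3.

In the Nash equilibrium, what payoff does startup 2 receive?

Startup i's FOC: ∂u_i/∂x_i = α_i − x_i = 0, so x_i* = α_i.
NE contributions = (3.6, 4.3); X = 7.9.
u_2 = α_2·X − ½·(x_2)² = 4.3·7.9 − ½·4.3² = 24.725.

24.725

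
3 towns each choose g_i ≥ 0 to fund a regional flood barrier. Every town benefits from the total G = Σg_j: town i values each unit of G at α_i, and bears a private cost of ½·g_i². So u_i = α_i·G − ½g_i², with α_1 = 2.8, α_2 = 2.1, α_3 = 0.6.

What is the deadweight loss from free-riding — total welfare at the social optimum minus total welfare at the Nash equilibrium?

21.43

Town i's FOC: ∂u_i/∂g_i = α_i − g_i = 0, so g_i* = α_i.
NE contributions = (2.8, 2.1, 0.6); G = 5.5.
W^NE = (Σα)·G − ½Σα_i² = 5.5² − ½·12.61 = 23.945.
Planner sets g_i = Σα_j = 5.5 for every i, so G^SO = 3·5.5 = 16.5.
W^SO = (Σα)·G^SO − ½·3·(Σα)² = (3/2)·5.5² = 45.375.
Deadweight loss = W^SO − W^NE = 21.43.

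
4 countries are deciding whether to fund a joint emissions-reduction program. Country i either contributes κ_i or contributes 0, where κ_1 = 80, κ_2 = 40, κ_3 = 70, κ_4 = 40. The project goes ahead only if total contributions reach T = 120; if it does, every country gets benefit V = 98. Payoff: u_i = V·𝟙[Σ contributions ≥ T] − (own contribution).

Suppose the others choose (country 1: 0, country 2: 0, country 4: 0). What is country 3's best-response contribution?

Others' total = 0. Even contributing 70 gives 70 < 120: no benefit either way.
Best response: 0.

0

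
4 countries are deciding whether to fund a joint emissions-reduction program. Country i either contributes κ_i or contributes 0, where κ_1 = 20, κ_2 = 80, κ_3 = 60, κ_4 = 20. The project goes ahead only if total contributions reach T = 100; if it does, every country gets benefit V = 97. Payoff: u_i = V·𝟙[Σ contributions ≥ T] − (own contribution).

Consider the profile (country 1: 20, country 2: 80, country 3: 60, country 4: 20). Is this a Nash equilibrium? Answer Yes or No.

No

Total = 180 ≥ 100: provided.
Country 1 (pledges 20, payoff 77): dropping to 0 → total 160, payoff 97. Profitable deviation.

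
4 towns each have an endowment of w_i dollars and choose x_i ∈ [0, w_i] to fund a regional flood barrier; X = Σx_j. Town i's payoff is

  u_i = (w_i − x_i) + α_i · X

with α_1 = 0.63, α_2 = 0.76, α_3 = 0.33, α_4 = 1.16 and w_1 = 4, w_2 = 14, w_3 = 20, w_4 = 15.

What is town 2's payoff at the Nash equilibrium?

∂u_i/∂x_i = α_i − 1, so town i contributes w_i if α_i > 1, else 0.
α_i > 1 for i ∈ {4}; NE contributions (0, 0, 0, 15), X = 15.
u_2 = (14 − 0) + 0.76·15 = 25.4.

25.4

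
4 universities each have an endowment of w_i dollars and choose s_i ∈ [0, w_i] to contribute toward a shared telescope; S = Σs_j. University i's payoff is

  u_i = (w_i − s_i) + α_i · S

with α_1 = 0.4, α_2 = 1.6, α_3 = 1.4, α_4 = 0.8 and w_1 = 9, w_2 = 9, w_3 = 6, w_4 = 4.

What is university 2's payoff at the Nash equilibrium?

∂u_i/∂s_i = α_i − 1, so university i contributes w_i if α_i > 1, else 0.
α_i > 1 for i ∈ {2, 3}; NE contributions (0, 9, 6, 0), S = 15.
u_2 = (9 − 9) + 1.6·15 = 24.

24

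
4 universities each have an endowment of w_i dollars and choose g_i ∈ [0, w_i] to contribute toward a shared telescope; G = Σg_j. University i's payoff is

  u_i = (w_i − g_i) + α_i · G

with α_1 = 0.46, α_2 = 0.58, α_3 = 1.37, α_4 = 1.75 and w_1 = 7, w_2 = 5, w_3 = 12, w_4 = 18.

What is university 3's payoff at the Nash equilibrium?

∂u_i/∂g_i = α_i − 1, so university i contributes w_i if α_i > 1, else 0.
α_i > 1 for i ∈ {3, 4}; NE contributions (0, 0, 12, 18), G = 30.
u_3 = (12 − 12) + 1.37·30 = 41.1.

41.1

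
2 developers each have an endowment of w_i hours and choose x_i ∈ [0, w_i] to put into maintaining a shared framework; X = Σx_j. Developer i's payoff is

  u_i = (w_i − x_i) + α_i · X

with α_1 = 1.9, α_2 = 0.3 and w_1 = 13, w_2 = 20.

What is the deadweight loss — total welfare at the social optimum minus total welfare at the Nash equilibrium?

∂u_i/∂x_i = α_i − 1, so developer i contributes w_i if α_i > 1, else 0.
α_i > 1 for i ∈ {1}; NE contributions (13, 0), X = 13.
W^NE = Σw_i − X^NE + (Σα_i)·X^NE = 33 + 1.2·13 = 48.6.
Planner: ∂(Σu_j)/∂x_i = Σα_j − 1 = 1.2 > 0, so everyone contributes w_i; X^SO = 33, W^SO = 33 + 1.2·33 = 72.6.
Deadweight loss = 24.

24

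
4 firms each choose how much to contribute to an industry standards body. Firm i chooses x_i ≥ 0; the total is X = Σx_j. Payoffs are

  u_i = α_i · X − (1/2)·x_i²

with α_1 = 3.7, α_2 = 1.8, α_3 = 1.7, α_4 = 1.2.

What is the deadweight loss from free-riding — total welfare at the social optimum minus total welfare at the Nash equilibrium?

Firm i's FOC: ∂u_i/∂x_i = α_i − x_i = 0, so x_i* = α_i.
NE contributions = (3.7, 1.8, 1.7, 1.2); X = 8.4.
W^NE = (Σα)·X − ½Σα_i² = 8.4² − ½·21.26 = 59.93.
Planner sets x_i = Σα_j = 8.4 for every i, so X^SO = 4·8.4 = 33.6.
W^SO = (Σα)·X^SO − ½·4·(Σα)² = (4/2)·8.4² = 141.12.
Deadweight loss = W^SO − W^NE = 81.19.

81.19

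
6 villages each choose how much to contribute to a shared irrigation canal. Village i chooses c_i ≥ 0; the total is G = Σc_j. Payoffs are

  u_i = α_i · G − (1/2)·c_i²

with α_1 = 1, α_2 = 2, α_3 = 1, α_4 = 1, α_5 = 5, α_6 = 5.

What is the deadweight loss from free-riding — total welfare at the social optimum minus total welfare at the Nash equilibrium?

478.5

Village i's FOC: ∂u_i/∂c_i = α_i − c_i = 0, so c_i* = α_i.
NE contributions = (1, 2, 1, 1, 5, 5); G = 15.
W^NE = (Σα)·G − ½Σα_i² = 15² − ½·57 = 196.5.
Planner sets c_i = Σα_j = 15 for every i, so G^SO = 6·15 = 90.
W^SO = (Σα)·G^SO − ½·6·(Σα)² = (6/2)·15² = 675.
Deadweight loss = W^SO − W^NE = 478.5.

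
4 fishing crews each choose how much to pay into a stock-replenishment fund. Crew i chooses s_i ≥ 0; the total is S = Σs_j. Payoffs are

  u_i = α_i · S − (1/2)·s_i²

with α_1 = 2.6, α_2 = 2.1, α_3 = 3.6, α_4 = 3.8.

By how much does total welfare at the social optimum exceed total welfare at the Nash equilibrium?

165.695

Crew i's FOC: ∂u_i/∂s_i = α_i − s_i = 0, so s_i* = α_i.
NE contributions = (2.6, 2.1, 3.6, 3.8); S = 12.1.
W^NE = (Σα)·S − ½Σα_i² = 12.1² − ½·38.57 = 127.125.
Planner sets s_i = Σα_j = 12.1 for every i, so S^SO = 4·12.1 = 48.4.
W^SO = (Σα)·S^SO − ½·4·(Σα)² = (4/2)·12.1² = 292.82.
Deadweight loss = W^SO − W^NE = 165.695.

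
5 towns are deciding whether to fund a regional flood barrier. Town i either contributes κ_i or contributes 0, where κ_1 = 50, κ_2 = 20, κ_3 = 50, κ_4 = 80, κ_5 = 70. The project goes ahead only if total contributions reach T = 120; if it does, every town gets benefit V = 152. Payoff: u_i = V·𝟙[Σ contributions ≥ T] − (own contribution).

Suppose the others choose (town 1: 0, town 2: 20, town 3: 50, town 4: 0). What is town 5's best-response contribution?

70

Others' total = 70. Contributing 70 brings total to 140 ≥ 120: gain V − κ_5 = 82.
Best response: 70.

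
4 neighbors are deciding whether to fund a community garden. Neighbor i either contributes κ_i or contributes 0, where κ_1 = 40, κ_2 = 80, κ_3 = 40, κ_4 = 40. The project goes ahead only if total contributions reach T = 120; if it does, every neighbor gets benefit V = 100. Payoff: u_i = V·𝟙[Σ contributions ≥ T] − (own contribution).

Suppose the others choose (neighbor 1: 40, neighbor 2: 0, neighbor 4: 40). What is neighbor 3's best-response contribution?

Others' total = 80. Contributing 40 brings total to 120 ≥ 120: gain V − κ_3 = 60.
Best response: 40.

40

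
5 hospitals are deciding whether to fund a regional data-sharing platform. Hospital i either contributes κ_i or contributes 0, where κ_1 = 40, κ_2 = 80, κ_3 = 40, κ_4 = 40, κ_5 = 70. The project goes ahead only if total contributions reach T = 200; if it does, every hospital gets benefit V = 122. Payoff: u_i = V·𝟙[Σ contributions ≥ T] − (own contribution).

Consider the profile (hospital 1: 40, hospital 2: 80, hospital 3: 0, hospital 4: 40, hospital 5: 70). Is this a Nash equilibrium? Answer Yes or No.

Yes

Total = 230 ≥ 200: provided.
Hospital 1 (pledges 40, payoff 82): dropping to 0 → total 190, payoff 0. No gain.
Hospital 2 (pledges 80, payoff 42): dropping to 0 → total 150, payoff 0. No gain.
Hospital 3 (pledges 0, payoff 122): pledging 40 → total 270, payoff 82. No gain.
Hospital 4 (pledges 40, payoff 82): dropping to 0 → total 190, payoff 0. No gain.
Hospital 5 (pledges 70, payoff 52): dropping to 0 → total 160, payoff 0. No gain.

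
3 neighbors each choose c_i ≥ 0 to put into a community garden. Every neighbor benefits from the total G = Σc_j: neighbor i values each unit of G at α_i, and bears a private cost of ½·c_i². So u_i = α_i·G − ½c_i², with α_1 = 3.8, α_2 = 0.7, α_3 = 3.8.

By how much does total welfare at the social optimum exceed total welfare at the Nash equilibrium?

Neighbor i's FOC: ∂u_i/∂c_i = α_i − c_i = 0, so c_i* = α_i.
NE contributions = (3.8, 0.7, 3.8); G = 8.3.
W^NE = (Σα)·G − ½Σα_i² = 8.3² − ½·29.37 = 54.205.
Planner sets c_i = Σα_j = 8.3 for every i, so G^SO = 3·8.3 = 24.9.
W^SO = (Σα)·G^SO − ½·3·(Σα)² = (3/2)·8.3² = 103.335.
Deadweight loss = W^SO − W^NE = 49.13.

49.13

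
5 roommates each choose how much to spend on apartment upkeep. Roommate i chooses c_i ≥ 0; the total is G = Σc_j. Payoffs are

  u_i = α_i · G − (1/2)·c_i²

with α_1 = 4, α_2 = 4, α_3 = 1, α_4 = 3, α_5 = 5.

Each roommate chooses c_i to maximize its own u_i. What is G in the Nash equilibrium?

Roommate i's FOC: ∂u_i/∂c_i = α_i − c_i = 0, so c_i* = α_i.
NE contributions = (4, 4, 1, 3, 5); G = 17.

17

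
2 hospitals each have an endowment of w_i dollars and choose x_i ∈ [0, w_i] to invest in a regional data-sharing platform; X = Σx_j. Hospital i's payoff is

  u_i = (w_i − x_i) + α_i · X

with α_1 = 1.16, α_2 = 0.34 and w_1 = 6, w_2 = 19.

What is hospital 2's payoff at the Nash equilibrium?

21.04

∂u_i/∂x_i = α_i − 1, so hospital i contributes w_i if α_i > 1, else 0.
α_i > 1 for i ∈ {1}; NE contributions (6, 0), X = 6.
u_2 = (19 − 0) + 0.34·6 = 21.04.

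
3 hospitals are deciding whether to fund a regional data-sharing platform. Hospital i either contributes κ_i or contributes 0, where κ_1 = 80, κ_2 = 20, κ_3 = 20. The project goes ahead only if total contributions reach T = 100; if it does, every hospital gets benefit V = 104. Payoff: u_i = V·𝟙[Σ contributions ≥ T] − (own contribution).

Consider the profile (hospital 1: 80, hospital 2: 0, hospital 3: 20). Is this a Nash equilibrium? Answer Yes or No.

Total = 100 ≥ 100: provided.
Hospital 1 (pledges 80, payoff 24): dropping to 0 → total 20, payoff 0. No gain.
Hospital 2 (pledges 0, payoff 104): pledging 20 → total 120, payoff 84. No gain.
Hospital 3 (pledges 20, payoff 84): dropping to 0 → total 80, payoff 0. No gain.

Yes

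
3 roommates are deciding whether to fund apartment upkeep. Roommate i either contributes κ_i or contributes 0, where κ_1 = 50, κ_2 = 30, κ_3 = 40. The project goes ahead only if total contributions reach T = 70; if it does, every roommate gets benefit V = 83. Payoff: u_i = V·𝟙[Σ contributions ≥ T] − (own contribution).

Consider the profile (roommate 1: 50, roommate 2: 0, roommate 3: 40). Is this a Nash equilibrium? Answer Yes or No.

Total = 90 ≥ 70: provided.
Roommate 1 (pledges 50, payoff 33): dropping to 0 → total 40, payoff 0. No gain.
Roommate 2 (pledges 0, payoff 83): pledging 30 → total 120, payoff 53. No gain.
Roommate 3 (pledges 40, payoff 43): dropping to 0 → total 50, payoff 0. No gain.

Yes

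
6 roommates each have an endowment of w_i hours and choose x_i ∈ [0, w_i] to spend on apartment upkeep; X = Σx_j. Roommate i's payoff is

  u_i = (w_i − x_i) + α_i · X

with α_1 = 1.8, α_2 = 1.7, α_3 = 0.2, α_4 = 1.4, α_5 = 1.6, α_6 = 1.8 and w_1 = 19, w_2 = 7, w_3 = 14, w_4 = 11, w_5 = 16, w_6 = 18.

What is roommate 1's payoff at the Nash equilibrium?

∂u_i/∂x_i = α_i − 1, so roommate i contributes w_i if α_i > 1, else 0.
α_i > 1 for i ∈ {1, 2, 4, 5, 6}; NE contributions (19, 7, 0, 11, 16, 18), X = 71.
u_1 = (19 − 19) + 1.8·71 = 127.8.

127.8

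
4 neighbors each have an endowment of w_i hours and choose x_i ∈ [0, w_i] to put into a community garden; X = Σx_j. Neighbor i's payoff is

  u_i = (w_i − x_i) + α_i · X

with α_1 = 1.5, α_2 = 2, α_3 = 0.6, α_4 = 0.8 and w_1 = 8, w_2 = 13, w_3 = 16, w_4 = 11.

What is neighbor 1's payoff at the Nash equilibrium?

∂u_i/∂x_i = α_i − 1, so neighbor i contributes w_i if α_i > 1, else 0.
α_i > 1 for i ∈ {1, 2}; NE contributions (8, 13, 0, 0), X = 21.
u_1 = (8 − 8) + 1.5·21 = 31.5.

31.5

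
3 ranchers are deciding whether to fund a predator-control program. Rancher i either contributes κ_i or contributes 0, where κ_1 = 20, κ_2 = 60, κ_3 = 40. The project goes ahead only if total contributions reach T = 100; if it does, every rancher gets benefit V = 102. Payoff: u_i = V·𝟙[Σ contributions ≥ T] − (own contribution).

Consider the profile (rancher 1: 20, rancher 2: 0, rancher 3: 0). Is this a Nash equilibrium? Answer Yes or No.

No

Total = 20 < 100: not provided.
Rancher 1 (pledges 20, payoff -20): dropping to 0 → total 0, payoff 0. Profitable deviation.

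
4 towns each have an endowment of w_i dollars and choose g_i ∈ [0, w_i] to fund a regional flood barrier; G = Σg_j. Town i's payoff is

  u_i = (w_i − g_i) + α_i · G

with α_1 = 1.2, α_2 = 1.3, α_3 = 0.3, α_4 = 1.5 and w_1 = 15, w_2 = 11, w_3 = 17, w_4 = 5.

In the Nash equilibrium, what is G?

31

∂u_i/∂g_i = α_i − 1, so town i contributes w_i if α_i > 1, else 0.
α_i > 1 for i ∈ {1, 2, 4}; NE contributions (15, 11, 0, 5), G = 31.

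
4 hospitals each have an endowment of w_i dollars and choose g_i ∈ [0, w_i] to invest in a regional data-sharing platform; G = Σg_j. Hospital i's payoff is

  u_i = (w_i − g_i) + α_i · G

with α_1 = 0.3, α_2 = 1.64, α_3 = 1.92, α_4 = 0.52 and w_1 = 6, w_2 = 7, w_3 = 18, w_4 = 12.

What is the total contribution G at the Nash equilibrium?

25

∂u_i/∂g_i = α_i − 1, so hospital i contributes w_i if α_i > 1, else 0.
α_i > 1 for i ∈ {2, 3}; NE contributions (0, 7, 18, 0), G = 25.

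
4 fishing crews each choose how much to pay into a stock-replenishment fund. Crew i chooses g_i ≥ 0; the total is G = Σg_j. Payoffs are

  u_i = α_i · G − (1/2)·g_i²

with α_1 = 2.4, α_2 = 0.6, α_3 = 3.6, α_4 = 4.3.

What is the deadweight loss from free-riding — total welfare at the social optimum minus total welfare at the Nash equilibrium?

Crew i's FOC: ∂u_i/∂g_i = α_i − g_i = 0, so g_i* = α_i.
NE contributions = (2.4, 0.6, 3.6, 4.3); G = 10.9.
W^NE = (Σα)·G − ½Σα_i² = 10.9² − ½·37.57 = 100.025.
Planner sets g_i = Σα_j = 10.9 for every i, so G^SO = 4·10.9 = 43.6.
W^SO = (Σα)·G^SO − ½·4·(Σα)² = (4/2)·10.9² = 237.62.
Deadweight loss = W^SO − W^NE = 137.595.

137.595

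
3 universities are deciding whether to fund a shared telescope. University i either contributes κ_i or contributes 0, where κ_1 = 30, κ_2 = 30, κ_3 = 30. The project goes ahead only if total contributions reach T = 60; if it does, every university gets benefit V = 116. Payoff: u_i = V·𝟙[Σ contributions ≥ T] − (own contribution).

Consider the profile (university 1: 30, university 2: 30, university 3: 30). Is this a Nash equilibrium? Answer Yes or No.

No

Total = 90 ≥ 60: provided.
University 1 (pledges 30, payoff 86): dropping to 0 → total 60, payoff 116. Profitable deviation.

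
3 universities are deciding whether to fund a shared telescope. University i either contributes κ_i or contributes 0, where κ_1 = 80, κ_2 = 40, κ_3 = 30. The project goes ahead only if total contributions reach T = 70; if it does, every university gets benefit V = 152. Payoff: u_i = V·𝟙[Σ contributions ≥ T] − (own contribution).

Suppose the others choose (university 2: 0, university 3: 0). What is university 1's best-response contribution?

Others' total = 0. Contributing 80 brings total to 80 ≥ 70: gain V − κ_1 = 72.
Best response: 80.

80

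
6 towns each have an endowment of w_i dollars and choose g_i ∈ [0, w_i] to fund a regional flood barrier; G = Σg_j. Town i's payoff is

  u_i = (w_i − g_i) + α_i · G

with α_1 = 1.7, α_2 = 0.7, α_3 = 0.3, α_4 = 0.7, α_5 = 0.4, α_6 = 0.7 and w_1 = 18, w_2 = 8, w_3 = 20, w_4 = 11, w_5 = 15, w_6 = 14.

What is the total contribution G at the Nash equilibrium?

18

∂u_i/∂g_i = α_i − 1, so town i contributes w_i if α_i > 1, else 0.
α_i > 1 for i ∈ {1}; NE contributions (18, 0, 0, 0, 0, 0), G = 18.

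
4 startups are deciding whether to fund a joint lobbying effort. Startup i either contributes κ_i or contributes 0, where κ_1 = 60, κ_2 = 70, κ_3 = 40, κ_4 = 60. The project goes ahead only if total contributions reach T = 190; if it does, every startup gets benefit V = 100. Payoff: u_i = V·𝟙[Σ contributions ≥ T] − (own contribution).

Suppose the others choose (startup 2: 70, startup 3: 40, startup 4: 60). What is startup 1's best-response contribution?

60

Others' total = 170. Contributing 60 brings total to 230 ≥ 190: gain V − κ_1 = 40.
Best response: 60.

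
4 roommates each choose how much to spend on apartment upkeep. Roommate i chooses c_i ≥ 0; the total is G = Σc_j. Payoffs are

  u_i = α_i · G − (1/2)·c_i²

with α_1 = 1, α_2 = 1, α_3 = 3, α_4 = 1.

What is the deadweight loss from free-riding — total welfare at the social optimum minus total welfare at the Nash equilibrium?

Roommate i's FOC: ∂u_i/∂c_i = α_i − c_i = 0, so c_i* = α_i.
NE contributions = (1, 1, 3, 1); G = 6.
W^NE = (Σα)·G − ½Σα_i² = 6² − ½·12 = 30.
Planner sets c_i = Σα_j = 6 for every i, so G^SO = 4·6 = 24.
W^SO = (Σα)·G^SO − ½·4·(Σα)² = (4/2)·6² = 72.
Deadweight loss = W^SO − W^NE = 42.

42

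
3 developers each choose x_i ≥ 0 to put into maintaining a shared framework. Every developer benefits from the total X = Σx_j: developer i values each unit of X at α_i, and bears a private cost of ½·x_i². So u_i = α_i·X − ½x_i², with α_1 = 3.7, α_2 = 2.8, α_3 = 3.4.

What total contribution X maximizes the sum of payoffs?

29.7

Planner FOC: ∂(Σu_j)/∂x_i = (Σα_j) − x_i = 0, so x_i^SO = Σα_j = 9.9 for every i; X^SO = 29.7.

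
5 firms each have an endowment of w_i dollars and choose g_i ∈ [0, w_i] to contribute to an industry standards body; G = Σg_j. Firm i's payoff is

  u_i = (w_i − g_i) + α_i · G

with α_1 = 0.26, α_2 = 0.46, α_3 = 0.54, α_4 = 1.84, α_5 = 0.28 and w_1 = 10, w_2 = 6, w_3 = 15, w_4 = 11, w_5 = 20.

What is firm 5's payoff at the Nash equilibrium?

∂u_i/∂g_i = α_i − 1, so firm i contributes w_i if α_i > 1, else 0.
α_i > 1 for i ∈ {4}; NE contributions (0, 0, 0, 11, 0), G = 11.
u_5 = (20 − 0) + 0.28·11 = 23.08.

23.08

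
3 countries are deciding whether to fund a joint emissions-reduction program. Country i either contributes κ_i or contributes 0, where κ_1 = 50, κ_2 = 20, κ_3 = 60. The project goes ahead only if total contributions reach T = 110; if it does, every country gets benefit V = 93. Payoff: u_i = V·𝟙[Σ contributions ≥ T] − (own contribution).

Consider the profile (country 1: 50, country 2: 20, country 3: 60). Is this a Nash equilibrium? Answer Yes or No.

Total = 130 ≥ 110: provided.
Country 1 (pledges 50, payoff 43): dropping to 0 → total 80, payoff 0. No gain.
Country 2 (pledges 20, payoff 73): dropping to 0 → total 110, payoff 93. Profitable deviation.

No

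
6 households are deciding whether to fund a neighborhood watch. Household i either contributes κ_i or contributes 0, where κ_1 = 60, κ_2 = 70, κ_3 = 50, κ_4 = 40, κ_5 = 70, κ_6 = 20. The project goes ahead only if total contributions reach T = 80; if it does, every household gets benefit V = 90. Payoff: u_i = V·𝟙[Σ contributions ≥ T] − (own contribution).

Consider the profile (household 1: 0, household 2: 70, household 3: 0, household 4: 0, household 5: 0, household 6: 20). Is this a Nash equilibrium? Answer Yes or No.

Yes

Total = 90 ≥ 80: provided.
Household 1 (pledges 0, payoff 90): pledging 60 → total 150, payoff 30. No gain.
Household 2 (pledges 70, payoff 20): dropping to 0 → total 20, payoff 0. No gain.
Household 3 (pledges 0, payoff 90): pledging 50 → total 140, payoff 40. No gain.
Household 4 (pledges 0, payoff 90): pledging 40 → total 130, payoff 50. No gain.
Household 5 (pledges 0, payoff 90): pledging 70 → total 160, payoff 20. No gain.
Household 6 (pledges 20, payoff 70): dropping to 0 → total 70, payoff 0. No gain.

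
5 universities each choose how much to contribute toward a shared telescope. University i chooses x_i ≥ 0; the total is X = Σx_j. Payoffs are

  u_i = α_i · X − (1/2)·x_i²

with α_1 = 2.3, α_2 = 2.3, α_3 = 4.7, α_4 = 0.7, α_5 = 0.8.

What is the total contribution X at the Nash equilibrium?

University i's FOC: ∂u_i/∂x_i = α_i − x_i = 0, so x_i* = α_i.
NE contributions = (2.3, 2.3, 4.7, 0.7, 0.8); X = 10.8.

10.8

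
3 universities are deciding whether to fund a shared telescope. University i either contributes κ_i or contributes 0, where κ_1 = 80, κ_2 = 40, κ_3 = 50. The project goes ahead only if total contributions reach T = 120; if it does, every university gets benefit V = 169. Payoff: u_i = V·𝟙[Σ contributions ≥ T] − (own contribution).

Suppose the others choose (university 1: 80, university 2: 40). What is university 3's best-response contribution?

0

Others' total = 120 ≥ 120; contributing adds cost 50 for no extra benefit.
Best response: 0.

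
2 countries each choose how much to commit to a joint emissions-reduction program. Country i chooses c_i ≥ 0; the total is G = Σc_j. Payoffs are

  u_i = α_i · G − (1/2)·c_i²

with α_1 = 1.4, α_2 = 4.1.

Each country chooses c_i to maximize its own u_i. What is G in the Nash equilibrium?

Country i's FOC: ∂u_i/∂c_i = α_i − c_i = 0, so c_i* = α_i.
NE contributions = (1.4, 4.1); G = 5.5.

5.5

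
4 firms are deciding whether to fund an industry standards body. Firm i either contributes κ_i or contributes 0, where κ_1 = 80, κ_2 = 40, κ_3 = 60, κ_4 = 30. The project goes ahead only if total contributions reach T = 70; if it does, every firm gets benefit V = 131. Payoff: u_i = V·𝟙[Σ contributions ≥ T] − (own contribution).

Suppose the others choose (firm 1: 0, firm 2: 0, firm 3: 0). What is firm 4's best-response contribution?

Others' total = 0. Even contributing 30 gives 30 < 70: no benefit either way.
Best response: 0.

0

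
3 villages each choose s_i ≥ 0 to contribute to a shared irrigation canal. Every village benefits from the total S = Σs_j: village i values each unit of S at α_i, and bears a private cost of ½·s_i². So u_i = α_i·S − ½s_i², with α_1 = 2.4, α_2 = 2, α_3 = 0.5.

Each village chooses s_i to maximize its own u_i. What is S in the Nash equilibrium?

Village i's FOC: ∂u_i/∂s_i = α_i − s_i = 0, so s_i* = α_i.
NE contributions = (2.4, 2, 0.5); S = 4.9.

4.9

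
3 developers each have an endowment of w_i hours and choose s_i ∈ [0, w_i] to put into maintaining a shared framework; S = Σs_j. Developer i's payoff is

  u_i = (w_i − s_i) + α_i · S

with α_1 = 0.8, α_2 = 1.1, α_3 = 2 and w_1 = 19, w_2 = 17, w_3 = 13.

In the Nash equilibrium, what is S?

∂u_i/∂s_i = α_i − 1, so developer i contributes w_i if α_i > 1, else 0.
α_i > 1 for i ∈ {2, 3}; NE contributions (0, 17, 13), S = 30.

30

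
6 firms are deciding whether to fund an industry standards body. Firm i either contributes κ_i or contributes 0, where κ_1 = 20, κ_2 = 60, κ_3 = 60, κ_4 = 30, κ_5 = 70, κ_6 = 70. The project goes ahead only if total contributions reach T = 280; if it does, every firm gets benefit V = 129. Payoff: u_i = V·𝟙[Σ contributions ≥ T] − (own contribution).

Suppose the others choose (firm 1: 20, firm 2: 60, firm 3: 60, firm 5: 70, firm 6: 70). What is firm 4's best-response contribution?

0

Others' total = 280 ≥ 280; contributing adds cost 30 for no extra benefit.
Best response: 0.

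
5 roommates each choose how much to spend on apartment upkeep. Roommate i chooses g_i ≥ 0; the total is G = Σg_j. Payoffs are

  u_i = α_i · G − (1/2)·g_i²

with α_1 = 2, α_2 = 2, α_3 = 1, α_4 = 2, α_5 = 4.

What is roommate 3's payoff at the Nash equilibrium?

10.5

Roommate i's FOC: ∂u_i/∂g_i = α_i − g_i = 0, so g_i* = α_i.
NE contributions = (2, 2, 1, 2, 4); G = 11.
u_3 = α_3·G − ½·(g_3)² = 1·11 − ½·1² = 10.5.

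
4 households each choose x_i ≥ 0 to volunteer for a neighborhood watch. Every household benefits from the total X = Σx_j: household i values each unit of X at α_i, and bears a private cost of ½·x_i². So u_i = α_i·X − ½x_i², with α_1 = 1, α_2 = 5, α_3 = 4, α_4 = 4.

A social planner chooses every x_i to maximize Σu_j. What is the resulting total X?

56

Planner FOC: ∂(Σu_j)/∂x_i = (Σα_j) − x_i = 0, so x_i^SO = Σα_j = 14 for every i; X^SO = 56.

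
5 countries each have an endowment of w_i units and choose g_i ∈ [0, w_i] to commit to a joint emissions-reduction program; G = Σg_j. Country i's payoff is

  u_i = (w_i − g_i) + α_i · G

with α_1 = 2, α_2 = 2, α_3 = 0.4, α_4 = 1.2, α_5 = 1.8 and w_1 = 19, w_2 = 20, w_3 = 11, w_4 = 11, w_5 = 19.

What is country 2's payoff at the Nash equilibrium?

∂u_i/∂g_i = α_i − 1, so country i contributes w_i if α_i > 1, else 0.
α_i > 1 for i ∈ {1, 2, 4, 5}; NE contributions (19, 20, 0, 11, 19), G = 69.
u_2 = (20 − 20) + 2·69 = 138.

138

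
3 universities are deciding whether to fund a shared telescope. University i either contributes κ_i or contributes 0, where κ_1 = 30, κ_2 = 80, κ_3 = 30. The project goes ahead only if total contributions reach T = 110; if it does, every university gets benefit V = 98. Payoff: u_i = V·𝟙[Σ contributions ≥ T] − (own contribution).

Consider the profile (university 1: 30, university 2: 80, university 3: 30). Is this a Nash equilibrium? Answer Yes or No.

No

Total = 140 ≥ 110: provided.
University 1 (pledges 30, payoff 68): dropping to 0 → total 110, payoff 98. Profitable deviation.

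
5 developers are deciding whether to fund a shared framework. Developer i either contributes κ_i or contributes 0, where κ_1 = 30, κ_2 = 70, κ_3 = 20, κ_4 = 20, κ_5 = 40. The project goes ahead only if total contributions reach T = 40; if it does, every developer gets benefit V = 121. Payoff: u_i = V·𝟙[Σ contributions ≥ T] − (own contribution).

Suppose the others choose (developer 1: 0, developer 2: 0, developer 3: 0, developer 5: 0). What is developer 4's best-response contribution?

Others' total = 0. Even contributing 20 gives 20 < 40: no benefit either way.
Best response: 0.

0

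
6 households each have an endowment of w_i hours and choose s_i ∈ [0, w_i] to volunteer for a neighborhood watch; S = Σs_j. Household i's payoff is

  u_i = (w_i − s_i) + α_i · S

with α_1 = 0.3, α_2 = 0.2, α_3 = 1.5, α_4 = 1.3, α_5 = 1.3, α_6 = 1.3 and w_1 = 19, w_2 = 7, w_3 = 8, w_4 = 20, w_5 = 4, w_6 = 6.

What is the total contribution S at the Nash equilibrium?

38

∂u_i/∂s_i = α_i − 1, so household i contributes w_i if α_i > 1, else 0.
α_i > 1 for i ∈ {3, 4, 5, 6}; NE contributions (0, 0, 8, 20, 4, 6), S = 38.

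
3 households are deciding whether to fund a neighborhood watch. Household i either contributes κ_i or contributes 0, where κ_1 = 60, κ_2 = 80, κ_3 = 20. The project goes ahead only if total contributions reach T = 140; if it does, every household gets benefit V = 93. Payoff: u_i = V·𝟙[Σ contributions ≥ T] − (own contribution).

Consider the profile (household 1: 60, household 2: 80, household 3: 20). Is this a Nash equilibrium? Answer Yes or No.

Total = 160 ≥ 140: provided.
Household 1 (pledges 60, payoff 33): dropping to 0 → total 100, payoff 0. No gain.
Household 2 (pledges 80, payoff 13): dropping to 0 → total 80, payoff 0. No gain.
Household 3 (pledges 20, payoff 73): dropping to 0 → total 140, payoff 93. Profitable deviation.

No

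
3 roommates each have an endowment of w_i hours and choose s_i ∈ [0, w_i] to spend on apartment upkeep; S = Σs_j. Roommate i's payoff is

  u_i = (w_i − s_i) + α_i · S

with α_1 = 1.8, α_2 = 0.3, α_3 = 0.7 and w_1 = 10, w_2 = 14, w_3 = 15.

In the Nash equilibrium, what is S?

10

∂u_i/∂s_i = α_i − 1, so roommate i contributes w_i if α_i > 1, else 0.
α_i > 1 for i ∈ {1}; NE contributions (10, 0, 0), S = 10.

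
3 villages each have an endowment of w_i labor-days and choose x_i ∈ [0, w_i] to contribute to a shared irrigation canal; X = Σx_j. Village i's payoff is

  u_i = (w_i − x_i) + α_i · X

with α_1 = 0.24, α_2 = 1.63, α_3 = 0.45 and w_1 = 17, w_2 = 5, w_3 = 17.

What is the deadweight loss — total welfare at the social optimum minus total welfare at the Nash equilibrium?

∂u_i/∂x_i = α_i − 1, so village i contributes w_i if α_i > 1, else 0.
α_i > 1 for i ∈ {2}; NE contributions (0, 5, 0), X = 5.
W^NE = Σw_i − X^NE + (Σα_i)·X^NE = 39 + 1.32·5 = 45.6.
Planner: ∂(Σu_j)/∂x_i = Σα_j − 1 = 1.32 > 0, so everyone contributes w_i; X^SO = 39, W^SO = 39 + 1.32·39 = 90.48.
Deadweight loss = 44.88.

44.88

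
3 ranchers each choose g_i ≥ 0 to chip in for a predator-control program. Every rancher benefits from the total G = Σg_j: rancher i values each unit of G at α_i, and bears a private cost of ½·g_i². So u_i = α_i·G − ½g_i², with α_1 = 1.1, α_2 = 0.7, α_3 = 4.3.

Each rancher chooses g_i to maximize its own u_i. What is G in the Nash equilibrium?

6.1

Rancher i's FOC: ∂u_i/∂g_i = α_i − g_i = 0, so g_i* = α_i.
NE contributions = (1.1, 0.7, 4.3); G = 6.1.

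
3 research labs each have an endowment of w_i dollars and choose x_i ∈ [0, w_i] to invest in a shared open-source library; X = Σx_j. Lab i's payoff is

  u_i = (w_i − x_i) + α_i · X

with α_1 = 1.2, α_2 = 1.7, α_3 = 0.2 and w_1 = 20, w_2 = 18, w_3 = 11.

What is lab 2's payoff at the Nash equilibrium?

64.6

∂u_i/∂x_i = α_i − 1, so lab i contributes w_i if α_i > 1, else 0.
α_i > 1 for i ∈ {1, 2}; NE contributions (20, 18, 0), X = 38.
u_2 = (18 − 18) + 1.7·38 = 64.6.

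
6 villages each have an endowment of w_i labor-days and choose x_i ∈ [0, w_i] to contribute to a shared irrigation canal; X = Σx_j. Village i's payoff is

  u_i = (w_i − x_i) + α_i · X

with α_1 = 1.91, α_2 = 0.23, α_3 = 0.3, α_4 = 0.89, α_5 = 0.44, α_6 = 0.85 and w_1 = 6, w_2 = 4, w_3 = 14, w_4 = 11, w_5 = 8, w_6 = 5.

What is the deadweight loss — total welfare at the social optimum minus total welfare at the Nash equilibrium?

152.04

∂u_i/∂x_i = α_i − 1, so village i contributes w_i if α_i > 1, else 0.
α_i > 1 for i ∈ {1}; NE contributions (6, 0, 0, 0, 0, 0), X = 6.
W^NE = Σw_i − X^NE + (Σα_i)·X^NE = 48 + 3.62·6 = 69.72.
Planner: ∂(Σu_j)/∂x_i = Σα_j − 1 = 3.62 > 0, so everyone contributes w_i; X^SO = 48, W^SO = 48 + 3.62·48 = 221.76.
Deadweight loss = 152.04.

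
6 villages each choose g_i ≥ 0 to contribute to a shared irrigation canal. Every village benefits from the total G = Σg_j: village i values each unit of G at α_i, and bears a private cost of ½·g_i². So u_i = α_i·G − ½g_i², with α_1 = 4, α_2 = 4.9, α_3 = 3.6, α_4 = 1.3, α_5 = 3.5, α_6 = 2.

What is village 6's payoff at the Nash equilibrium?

Village i's FOC: ∂u_i/∂g_i = α_i − g_i = 0, so g_i* = α_i.
NE contributions = (4, 4.9, 3.6, 1.3, 3.5, 2); G = 19.3.
u_6 = α_6·G − ½·(g_6)² = 2·19.3 − ½·2² = 36.6.

36.6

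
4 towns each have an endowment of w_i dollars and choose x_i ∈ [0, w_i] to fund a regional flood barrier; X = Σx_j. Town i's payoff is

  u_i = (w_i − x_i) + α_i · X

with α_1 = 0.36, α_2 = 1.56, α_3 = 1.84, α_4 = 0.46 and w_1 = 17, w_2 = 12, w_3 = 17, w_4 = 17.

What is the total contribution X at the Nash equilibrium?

∂u_i/∂x_i = α_i − 1, so town i contributes w_i if α_i > 1, else 0.
α_i > 1 for i ∈ {2, 3}; NE contributions (0, 12, 17, 0), X = 29.

29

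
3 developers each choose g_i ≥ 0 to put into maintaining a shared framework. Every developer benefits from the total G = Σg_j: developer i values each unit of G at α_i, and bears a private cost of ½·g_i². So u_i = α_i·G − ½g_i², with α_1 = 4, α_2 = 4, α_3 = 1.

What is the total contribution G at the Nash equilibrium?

9

Developer i's FOC: ∂u_i/∂g_i = α_i − g_i = 0, so g_i* = α_i.
NE contributions = (4, 4, 1); G = 9.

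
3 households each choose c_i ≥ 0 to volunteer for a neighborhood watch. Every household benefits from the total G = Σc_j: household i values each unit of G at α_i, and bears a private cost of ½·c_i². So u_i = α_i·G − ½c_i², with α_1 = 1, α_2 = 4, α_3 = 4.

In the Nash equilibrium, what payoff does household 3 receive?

28

Household i's FOC: ∂u_i/∂c_i = α_i − c_i = 0, so c_i* = α_i.
NE contributions = (1, 4, 4); G = 9.
u_3 = α_3·G − ½·(c_3)² = 4·9 − ½·4² = 28.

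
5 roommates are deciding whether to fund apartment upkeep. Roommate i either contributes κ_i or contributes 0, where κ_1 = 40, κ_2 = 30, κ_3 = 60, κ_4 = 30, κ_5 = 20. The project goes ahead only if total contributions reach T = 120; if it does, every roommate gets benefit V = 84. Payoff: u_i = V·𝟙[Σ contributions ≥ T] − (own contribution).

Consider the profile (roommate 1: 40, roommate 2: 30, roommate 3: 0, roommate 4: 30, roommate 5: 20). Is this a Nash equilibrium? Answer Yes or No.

Total = 120 ≥ 120: provided.
Roommate 1 (pledges 40, payoff 44): dropping to 0 → total 80, payoff 0. No gain.
Roommate 2 (pledges 30, payoff 54): dropping to 0 → total 90, payoff 0. No gain.
Roommate 3 (pledges 0, payoff 84): pledging 60 → total 180, payoff 24. No gain.
Roommate 4 (pledges 30, payoff 54): dropping to 0 → total 90, payoff 0. No gain.
Roommate 5 (pledges 20, payoff 64): dropping to 0 → total 100, payoff 0. No gain.

Yes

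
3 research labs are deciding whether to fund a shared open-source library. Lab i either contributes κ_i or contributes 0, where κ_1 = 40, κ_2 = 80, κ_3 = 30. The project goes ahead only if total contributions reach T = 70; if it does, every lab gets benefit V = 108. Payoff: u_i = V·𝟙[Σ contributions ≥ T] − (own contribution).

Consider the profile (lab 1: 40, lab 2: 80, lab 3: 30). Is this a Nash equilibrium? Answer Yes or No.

No

Total = 150 ≥ 70: provided.
Lab 1 (pledges 40, payoff 68): dropping to 0 → total 110, payoff 108. Profitable deviation.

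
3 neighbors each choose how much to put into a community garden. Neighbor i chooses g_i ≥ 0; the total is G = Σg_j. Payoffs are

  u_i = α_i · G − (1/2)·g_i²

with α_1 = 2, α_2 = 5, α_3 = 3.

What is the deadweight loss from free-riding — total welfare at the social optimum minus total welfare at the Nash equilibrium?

Neighbor i's FOC: ∂u_i/∂g_i = α_i − g_i = 0, so g_i* = α_i.
NE contributions = (2, 5, 3); G = 10.
W^NE = (Σα)·G − ½Σα_i² = 10² − ½·38 = 81.
Planner sets g_i = Σα_j = 10 for every i, so G^SO = 3·10 = 30.
W^SO = (Σα)·G^SO − ½·3·(Σα)² = (3/2)·10² = 150.
Deadweight loss = W^SO − W^NE = 69.

69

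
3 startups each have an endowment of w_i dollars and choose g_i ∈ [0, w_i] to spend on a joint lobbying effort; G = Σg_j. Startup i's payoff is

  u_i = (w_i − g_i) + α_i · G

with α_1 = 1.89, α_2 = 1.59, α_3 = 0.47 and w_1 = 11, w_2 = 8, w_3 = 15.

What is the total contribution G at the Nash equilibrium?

∂u_i/∂g_i = α_i − 1, so startup i contributes w_i if α_i > 1, else 0.
α_i > 1 for i ∈ {1, 2}; NE contributions (11, 8, 0), G = 19.

19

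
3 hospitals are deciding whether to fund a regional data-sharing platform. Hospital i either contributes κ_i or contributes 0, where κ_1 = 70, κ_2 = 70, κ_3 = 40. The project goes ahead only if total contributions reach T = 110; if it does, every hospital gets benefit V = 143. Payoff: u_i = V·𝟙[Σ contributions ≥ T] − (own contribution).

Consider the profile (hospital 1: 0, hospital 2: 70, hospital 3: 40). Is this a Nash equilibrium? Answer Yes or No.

Yes

Total = 110 ≥ 110: provided.
Hospital 1 (pledges 0, payoff 143): pledging 70 → total 180, payoff 73. No gain.
Hospital 2 (pledges 70, payoff 73): dropping to 0 → total 40, payoff 0. No gain.
Hospital 3 (pledges 40, payoff 103): dropping to 0 → total 70, payoff 0. No gain.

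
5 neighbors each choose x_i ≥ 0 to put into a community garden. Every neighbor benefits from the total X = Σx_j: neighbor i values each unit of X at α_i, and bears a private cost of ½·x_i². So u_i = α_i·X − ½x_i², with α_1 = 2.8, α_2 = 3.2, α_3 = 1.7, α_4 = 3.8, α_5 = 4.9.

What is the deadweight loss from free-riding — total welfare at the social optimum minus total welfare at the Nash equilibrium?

433.15

Neighbor i's FOC: ∂u_i/∂x_i = α_i − x_i = 0, so x_i* = α_i.
NE contributions = (2.8, 3.2, 1.7, 3.8, 4.9); X = 16.4.
W^NE = (Σα)·X − ½Σα_i² = 16.4² − ½·59.42 = 239.25.
Planner sets x_i = Σα_j = 16.4 for every i, so X^SO = 5·16.4 = 82.
W^SO = (Σα)·X^SO − ½·5·(Σα)² = (5/2)·16.4² = 672.4.
Deadweight loss = W^SO − W^NE = 433.15.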